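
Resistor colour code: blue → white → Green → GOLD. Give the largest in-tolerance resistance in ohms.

Blue → 6 (first significant figure)
White → 9 (second significant figure)
Green → ×10^5 multiplier
Gold → ±5% tolerance
69 × 100000 = 6900000 Ω
Largest = 6900000 × (1 + 5/100) = 7245000 Ω.

7245000 Ω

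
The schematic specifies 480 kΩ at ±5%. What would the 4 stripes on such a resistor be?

480000 Ω = 48 × 10^4.
4 → yellow
8 → grey
Multiplier 10^4 → yellow.
±5% tolerance → gold.

yellow, grey, yellow, gold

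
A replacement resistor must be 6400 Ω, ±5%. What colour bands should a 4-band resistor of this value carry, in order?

6400 Ω = 64 × 10^2.
6 → blue
4 → yellow
Multiplier 10^2 → red.
±5% tolerance → gold.

blue, yellow, red, gold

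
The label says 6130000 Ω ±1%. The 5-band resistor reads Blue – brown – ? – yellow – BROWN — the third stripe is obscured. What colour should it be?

orange

6130000 Ω = 613 × 10^4.
The third band gives digit 3 of the significand, and 3 is orange.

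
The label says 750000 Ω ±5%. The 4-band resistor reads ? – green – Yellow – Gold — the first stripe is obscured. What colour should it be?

violet

750000 Ω = 75 × 10^4.
The first band gives digit 7 of the significand, and 7 is violet.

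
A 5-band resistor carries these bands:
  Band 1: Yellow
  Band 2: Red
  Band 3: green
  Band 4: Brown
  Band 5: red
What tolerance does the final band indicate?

±2%

The last band, red, is the tolerance band.
Red corresponds to ±2%.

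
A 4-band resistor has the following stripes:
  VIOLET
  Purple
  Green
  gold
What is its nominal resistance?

Violet → 7 (first significant figure)
Violet → 7 (second significant figure)
Green → ×10^5 multiplier
77 × 100000 = 7700000 Ω

7700000 Ω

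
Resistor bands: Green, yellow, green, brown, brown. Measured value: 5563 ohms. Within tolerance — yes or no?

no

Green → 5 (first significant figure)
Yellow → 4 (second significant figure)
Green → 5 (third significant figure)
Brown → ×10 multiplier
Brown → ±1% tolerance
545 × 10 = 5450 Ω
Allowed range: 5395.5 Ω to 5504.5 Ω.
5563 ohms lies outside that range.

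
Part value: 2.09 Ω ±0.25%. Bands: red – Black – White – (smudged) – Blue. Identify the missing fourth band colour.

silver

2.09 Ω = 209 × 10^-2.
The fourth band is the multiplier, 10^-2, which is silver.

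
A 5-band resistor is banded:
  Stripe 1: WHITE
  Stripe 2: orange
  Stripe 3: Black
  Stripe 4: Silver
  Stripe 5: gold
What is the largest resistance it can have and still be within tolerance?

White → 9 (first significant figure)
Orange → 3 (second significant figure)
Black → 0 (third significant figure)
Silver → ×0.01 multiplier
Gold → ±5% tolerance
930 × 0.01 = 9.3 Ω
Largest = 9.3 × (1 + 5/100) = 9.765 Ω.

9.765 Ω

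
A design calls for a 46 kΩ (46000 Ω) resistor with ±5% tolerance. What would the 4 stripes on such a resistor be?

yellow, blue, orange, gold

46000 Ω = 46 × 10^3.
4 → yellow
6 → blue
Multiplier 10^3 → orange.
±5% tolerance → gold.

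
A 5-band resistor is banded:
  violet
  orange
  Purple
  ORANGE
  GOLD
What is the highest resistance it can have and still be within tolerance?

Violet → 7 (first significant figure)
Orange → 3 (second significant figure)
Violet → 7 (third significant figure)
Orange → ×10^3 multiplier
Gold → ±5% tolerance
737 × 1000 = 737000 Ω
Highest = 737000 × (1 + 5/100) = 773850 Ω.

773850 Ω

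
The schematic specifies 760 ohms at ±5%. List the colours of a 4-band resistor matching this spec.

760 Ω = 76 × 10^1.
7 → violet
6 → blue
Multiplier 10^1 → brown.
±5% tolerance → gold.

violet, blue, brown, gold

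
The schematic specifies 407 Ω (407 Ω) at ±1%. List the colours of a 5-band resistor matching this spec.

407 Ω = 407 × 10^0.
4 → yellow
0 → black
7 → violet
Multiplier 10^0 → black.
±1% tolerance → brown.

yellow, black, violet, black, brown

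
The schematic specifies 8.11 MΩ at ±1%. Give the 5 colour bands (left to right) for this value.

grey, brown, brown, yellow, brown

8110000 Ω = 811 × 10^4.
8 → grey
1 → brown
1 → brown
Multiplier 10^4 → yellow.
±1% tolerance → brown.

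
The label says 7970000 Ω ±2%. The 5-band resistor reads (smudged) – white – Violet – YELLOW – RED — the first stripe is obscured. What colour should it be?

7970000 Ω = 797 × 10^4.
The first band gives digit 7 of the significand, and 7 is violet.

violet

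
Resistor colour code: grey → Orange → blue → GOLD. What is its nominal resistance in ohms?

83000000 Ω

Grey → 8 (first significant figure)
Orange → 3 (second significant figure)
Blue → ×10^6 multiplier
83 × 1000000 = 83000000 Ω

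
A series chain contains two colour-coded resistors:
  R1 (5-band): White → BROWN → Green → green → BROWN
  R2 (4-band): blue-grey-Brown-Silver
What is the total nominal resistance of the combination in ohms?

R1: white, brown, green → 915; green ×10^5 → 91500000 Ω.
R2: blue, grey → 68; brown ×10 → 680 Ω.
Series: 91500000 + 680 = 91500680 Ω.

91500680 Ω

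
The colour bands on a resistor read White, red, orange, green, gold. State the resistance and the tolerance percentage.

White → 9 (first significant figure)
Red → 2 (second significant figure)
Orange → 3 (third significant figure)
Green → ×10^5 multiplier
Gold → ±5% tolerance
923 × 100000 = 92300000 Ω

92300000 Ω ±5%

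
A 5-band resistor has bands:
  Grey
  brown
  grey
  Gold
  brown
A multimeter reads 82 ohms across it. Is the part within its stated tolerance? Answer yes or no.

yes

Grey → 8 (first significant figure)
Brown → 1 (second significant figure)
Grey → 8 (third significant figure)
Gold → ×0.1 multiplier
Brown → ±1% tolerance
818 × 0.1 = 81.8 Ω
Allowed range: 80.982 Ω to 82.618 Ω.
82 ohms lies inside that range.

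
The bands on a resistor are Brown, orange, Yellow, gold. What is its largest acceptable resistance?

136500 Ω

Brown → 1 (first significant figure)
Orange → 3 (second significant figure)
Yellow → ×10^4 multiplier
Gold → ±5% tolerance
13 × 10000 = 130000 Ω
Largest = 130000 × (1 + 5/100) = 136500 Ω.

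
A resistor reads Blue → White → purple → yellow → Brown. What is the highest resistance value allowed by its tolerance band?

Blue → 6 (first significant figure)
White → 9 (second significant figure)
Violet → 7 (third significant figure)
Yellow → ×10^4 multiplier
Brown → ±1% tolerance
697 × 10000 = 6970000 Ω
Highest = 6970000 × (1 + 1/100) = 7039700 Ω.

7039700 Ω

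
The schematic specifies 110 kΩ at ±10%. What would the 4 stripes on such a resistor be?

brown, brown, yellow, silver

110000 Ω = 11 × 10^4.
1 → brown
1 → brown
Multiplier 10^4 → yellow.
±10% tolerance → silver.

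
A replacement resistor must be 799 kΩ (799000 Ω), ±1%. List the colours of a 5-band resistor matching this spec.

violet, white, white, orange, brown

799000 Ω = 799 × 10^3.
7 → violet
9 → white
9 → white
Multiplier 10^3 → orange.
±1% tolerance → brown.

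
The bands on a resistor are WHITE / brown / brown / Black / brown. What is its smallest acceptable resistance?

901.89 Ω

White → 9 (first significant figure)
Brown → 1 (second significant figure)
Brown → 1 (third significant figure)
Black → ×1 multiplier
Brown → ±1% tolerance
911 × 1 = 911 Ω
Smallest = 911 × (1 − 1/100) = 901.89 Ω.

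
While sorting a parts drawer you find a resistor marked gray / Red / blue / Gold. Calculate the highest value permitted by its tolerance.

Grey → 8 (first significant figure)
Red → 2 (second significant figure)
Blue → ×10^6 multiplier
Gold → ±5% tolerance
82 × 1000000 = 82000000 Ω
Highest = 82000000 × (1 + 5/100) = 86100000 Ω.

86100000 Ω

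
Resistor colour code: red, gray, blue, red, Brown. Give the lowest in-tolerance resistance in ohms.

28314 Ω

Red → 2 (first significant figure)
Grey → 8 (second significant figure)
Blue → 6 (third significant figure)
Red → ×10^2 multiplier
Brown → ±1% tolerance
286 × 100 = 28600 Ω
Lowest = 28600 × (1 − 1/100) = 28314 Ω.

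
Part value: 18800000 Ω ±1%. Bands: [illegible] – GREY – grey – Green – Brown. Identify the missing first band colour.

18800000 Ω = 188 × 10^5.
The first band gives digit 1 of the significand, and 1 is brown.

brown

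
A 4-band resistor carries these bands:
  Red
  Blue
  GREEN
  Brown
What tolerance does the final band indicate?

The last band, brown, is the tolerance band.
Brown corresponds to ±1%.

±1%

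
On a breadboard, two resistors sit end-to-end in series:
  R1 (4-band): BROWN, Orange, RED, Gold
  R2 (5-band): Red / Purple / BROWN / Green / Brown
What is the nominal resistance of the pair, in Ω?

27101300 Ω

R1: brown, orange → 13; red ×10^2 → 1300 Ω.
R2: red, violet, brown → 271; green ×10^5 → 27100000 Ω.
Series: 1300 + 27100000 = 27101300 Ω.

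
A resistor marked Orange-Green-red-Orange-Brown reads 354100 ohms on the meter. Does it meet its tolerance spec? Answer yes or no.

Orange → 3 (first significant figure)
Green → 5 (second significant figure)
Red → 2 (third significant figure)
Orange → ×10^3 multiplier
Brown → ±1% tolerance
352 × 1000 = 352000 Ω
Allowed range: 348480 Ω to 355520 Ω.
354100 ohms lies inside that range.

yes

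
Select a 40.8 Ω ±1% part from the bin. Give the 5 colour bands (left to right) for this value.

40.8 Ω = 408 × 10^-1.
4 → yellow
0 → black
8 → grey
Multiplier 10^-1 → gold.
±1% tolerance → brown.

yellow, black, grey, gold, brown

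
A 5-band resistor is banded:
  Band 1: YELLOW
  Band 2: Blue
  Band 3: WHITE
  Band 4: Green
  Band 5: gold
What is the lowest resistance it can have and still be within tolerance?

44555000 Ω

Yellow → 4 (first significant figure)
Blue → 6 (second significant figure)
White → 9 (third significant figure)
Green → ×10^5 multiplier
Gold → ±5% tolerance
469 × 100000 = 46900000 Ω
Lowest = 46900000 × (1 − 5/100) = 44555000 Ω.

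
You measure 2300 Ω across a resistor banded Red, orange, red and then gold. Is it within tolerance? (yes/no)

Red → 2 (first significant figure)
Orange → 3 (second significant figure)
Red → ×10^2 multiplier
Gold → ±5% tolerance
23 × 100 = 2300 Ω
Allowed range: 2185 Ω to 2415 Ω.
2300 Ω lies inside that range.

yes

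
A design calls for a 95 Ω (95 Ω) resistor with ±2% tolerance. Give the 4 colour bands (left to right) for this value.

95 Ω = 95 × 10^0.
9 → white
5 → green
Multiplier 10^0 → black.
±2% tolerance → red.

white, green, black, red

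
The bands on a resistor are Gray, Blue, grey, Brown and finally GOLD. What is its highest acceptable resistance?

Grey → 8 (first significant figure)
Blue → 6 (second significant figure)
Grey → 8 (third significant figure)
Brown → ×10 multiplier
Gold → ±5% tolerance
868 × 10 = 8680 Ω
Highest = 8680 × (1 + 5/100) = 9114 Ω.

9114 Ω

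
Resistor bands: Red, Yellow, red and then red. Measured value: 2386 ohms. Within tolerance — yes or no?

yes

Red → 2 (first significant figure)
Yellow → 4 (second significant figure)
Red → ×10^2 multiplier
Red → ±2% tolerance
24 × 100 = 2400 Ω
Allowed range: 2352 Ω to 2448 Ω.
2386 ohms lies inside that range.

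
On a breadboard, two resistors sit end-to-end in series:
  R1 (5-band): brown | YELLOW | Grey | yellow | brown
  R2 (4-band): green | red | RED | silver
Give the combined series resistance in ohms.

R1: brown, yellow, grey → 148; yellow ×10^4 → 1480000 Ω.
R2: green, red → 52; red ×10^2 → 5200 Ω.
Series: 1480000 + 5200 = 1485200 Ω.

1485200 Ω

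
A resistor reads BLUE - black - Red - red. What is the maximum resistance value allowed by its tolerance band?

Blue → 6 (first significant figure)
Black → 0 (second significant figure)
Red → ×10^2 multiplier
Red → ±2% tolerance
60 × 100 = 6000 Ω
Maximum = 6000 × (1 + 2/100) = 6120 Ω.

6120 Ω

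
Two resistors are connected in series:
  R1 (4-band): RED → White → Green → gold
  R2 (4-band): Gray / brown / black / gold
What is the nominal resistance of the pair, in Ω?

2900081 Ω

R1: red, white → 29; green ×10^5 → 2900000 Ω.
R2: grey, brown → 81; black ×1 → 81 Ω.
Series: 2900000 + 81 = 2900081 Ω.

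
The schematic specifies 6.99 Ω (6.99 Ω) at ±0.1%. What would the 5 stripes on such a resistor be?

6.99 Ω = 699 × 10^-2.
6 → blue
9 → white
9 → white
Multiplier 10^-2 → silver.
±0.1% tolerance → violet.

blue, white, white, silver, violet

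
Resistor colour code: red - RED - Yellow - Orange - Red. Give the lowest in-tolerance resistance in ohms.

219520 Ω

Red → 2 (first significant figure)
Red → 2 (second significant figure)
Yellow → 4 (third significant figure)
Orange → ×10^3 multiplier
Red → ±2% tolerance
224 × 1000 = 224000 Ω
Lowest = 224000 × (1 − 2/100) = 219520 Ω.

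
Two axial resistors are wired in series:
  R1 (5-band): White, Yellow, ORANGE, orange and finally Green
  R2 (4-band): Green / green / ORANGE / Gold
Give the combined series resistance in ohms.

R1: white, yellow, orange → 943; orange ×10^3 → 943000 Ω.
R2: green, green → 55; orange ×10^3 → 55000 Ω.
Series: 943000 + 55000 = 998000 Ω.

998000 Ω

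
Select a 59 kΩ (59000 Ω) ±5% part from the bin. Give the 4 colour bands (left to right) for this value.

green, white, orange, gold

59000 Ω = 59 × 10^3.
5 → green
9 → white
Multiplier 10^3 → orange.
±5% tolerance → gold.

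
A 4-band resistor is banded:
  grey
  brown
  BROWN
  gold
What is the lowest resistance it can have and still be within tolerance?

Grey → 8 (first significant figure)
Brown → 1 (second significant figure)
Brown → ×10 multiplier
Gold → ±5% tolerance
81 × 10 = 810 Ω
Lowest = 810 × (1 − 5/100) = 769.5 Ω.

769.5 Ω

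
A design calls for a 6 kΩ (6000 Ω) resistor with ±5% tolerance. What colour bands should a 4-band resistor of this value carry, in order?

6000 Ω = 60 × 10^2.
6 → blue
0 → black
Multiplier 10^2 → red.
±5% tolerance → gold.

blue, black, red, gold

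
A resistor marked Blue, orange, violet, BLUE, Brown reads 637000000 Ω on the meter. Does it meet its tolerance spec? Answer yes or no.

Blue → 6 (first significant figure)
Orange → 3 (second significant figure)
Violet → 7 (third significant figure)
Blue → ×10^6 multiplier
Brown → ±1% tolerance
637 × 1000000 = 637000000 Ω
Allowed range: 630630000 Ω to 643370000 Ω.
637000000 Ω lies inside that range.

yes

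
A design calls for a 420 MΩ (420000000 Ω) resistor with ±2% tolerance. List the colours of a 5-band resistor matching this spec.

yellow, red, black, blue, red

420000000 Ω = 420 × 10^6.
4 → yellow
2 → red
0 → black
Multiplier 10^6 → blue.
±2% tolerance → red.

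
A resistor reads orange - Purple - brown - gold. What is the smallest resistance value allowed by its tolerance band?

351.5 Ω

Orange → 3 (first significant figure)
Violet → 7 (second significant figure)
Brown → ×10 multiplier
Gold → ±5% tolerance
37 × 10 = 370 Ω
Smallest = 370 × (1 − 5/100) = 351.5 Ω.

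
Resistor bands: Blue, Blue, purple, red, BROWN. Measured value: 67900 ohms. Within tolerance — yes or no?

no

Blue → 6 (first significant figure)
Blue → 6 (second significant figure)
Violet → 7 (third significant figure)
Red → ×10^2 multiplier
Brown → ±1% tolerance
667 × 100 = 66700 Ω
Allowed range: 66033 Ω to 67367 Ω.
67900 ohms lies outside that range.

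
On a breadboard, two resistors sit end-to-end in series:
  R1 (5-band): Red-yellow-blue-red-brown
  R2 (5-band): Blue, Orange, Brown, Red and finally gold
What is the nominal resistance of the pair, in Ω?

R1: red, yellow, blue → 246; red ×10^2 → 24600 Ω.
R2: blue, orange, brown → 631; red ×10^2 → 63100 Ω.
Series: 24600 + 63100 = 87700 Ω.

87700 Ω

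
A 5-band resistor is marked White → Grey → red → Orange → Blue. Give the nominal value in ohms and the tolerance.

982000 Ω ±0.25%

White → 9 (first significant figure)
Grey → 8 (second significant figure)
Red → 2 (third significant figure)
Orange → ×10^3 multiplier
Blue → ±0.25% tolerance
982 × 1000 = 982000 Ω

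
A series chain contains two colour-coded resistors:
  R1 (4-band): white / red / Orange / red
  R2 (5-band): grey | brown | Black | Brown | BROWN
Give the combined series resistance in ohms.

100100 Ω

R1: white, red → 92; orange ×10^3 → 92000 Ω.
R2: grey, brown, black → 810; brown ×10 → 8100 Ω.
Series: 92000 + 8100 = 100100 Ω.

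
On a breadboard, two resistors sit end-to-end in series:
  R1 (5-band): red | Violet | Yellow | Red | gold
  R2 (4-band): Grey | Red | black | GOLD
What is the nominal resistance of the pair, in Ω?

27482 Ω

R1: red, violet, yellow → 274; red ×10^2 → 27400 Ω.
R2: grey, red → 82; black ×1 → 82 Ω.
Series: 27400 + 82 = 27482 Ω.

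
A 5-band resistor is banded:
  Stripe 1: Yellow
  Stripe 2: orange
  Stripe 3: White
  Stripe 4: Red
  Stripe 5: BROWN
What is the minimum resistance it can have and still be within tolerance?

43461 Ω

Yellow → 4 (first significant figure)
Orange → 3 (second significant figure)
White → 9 (third significant figure)
Red → ×10^2 multiplier
Brown → ±1% tolerance
439 × 100 = 43900 Ω
Minimum = 43900 × (1 − 1/100) = 43461 Ω.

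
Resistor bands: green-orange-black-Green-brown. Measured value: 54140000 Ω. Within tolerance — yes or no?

no

Green → 5 (first significant figure)
Orange → 3 (second significant figure)
Black → 0 (third significant figure)
Green → ×10^5 multiplier
Brown → ±1% tolerance
530 × 100000 = 53000000 Ω
Allowed range: 52470000 Ω to 53530000 Ω.
54140000 Ω lies outside that range.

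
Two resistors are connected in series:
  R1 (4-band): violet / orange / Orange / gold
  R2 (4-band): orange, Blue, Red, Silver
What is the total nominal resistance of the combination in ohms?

R1: violet, orange → 73; orange ×10^3 → 73000 Ω.
R2: orange, blue → 36; red ×10^2 → 3600 Ω.
Series: 73000 + 3600 = 76600 Ω.

76600 Ω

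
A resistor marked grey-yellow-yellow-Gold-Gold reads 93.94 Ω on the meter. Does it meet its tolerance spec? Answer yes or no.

no

Grey → 8 (first significant figure)
Yellow → 4 (second significant figure)
Yellow → 4 (third significant figure)
Gold → ×0.1 multiplier
Gold → ±5% tolerance
844 × 0.1 = 84.4 Ω
Allowed range: 80.18 Ω to 88.62 Ω.
93.94 Ω lies outside that range.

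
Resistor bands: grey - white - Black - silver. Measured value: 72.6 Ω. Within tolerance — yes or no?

Grey → 8 (first significant figure)
White → 9 (second significant figure)
Black → ×1 multiplier
Silver → ±10% tolerance
89 × 1 = 89 Ω
Allowed range: 80.1 Ω to 97.9 Ω.
72.6 Ω lies outside that range.

no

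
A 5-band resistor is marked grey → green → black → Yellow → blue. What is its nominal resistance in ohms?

8500000 Ω

Grey → 8 (first significant figure)
Green → 5 (second significant figure)
Black → 0 (third significant figure)
Yellow → ×10^4 multiplier
850 × 10000 = 8500000 Ω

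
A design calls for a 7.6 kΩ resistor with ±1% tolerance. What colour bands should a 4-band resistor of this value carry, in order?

violet, blue, red, brown

7600 Ω = 76 × 10^2.
7 → violet
6 → blue
Multiplier 10^2 → red.
±1% tolerance → brown.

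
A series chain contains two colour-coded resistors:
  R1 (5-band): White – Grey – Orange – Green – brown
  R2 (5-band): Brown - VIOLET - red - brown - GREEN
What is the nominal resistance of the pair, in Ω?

98301720 Ω

R1: white, grey, orange → 983; green ×10^5 → 98300000 Ω.
R2: brown, violet, red → 172; brown ×10 → 1720 Ω.
Series: 98300000 + 1720 = 98301720 Ω.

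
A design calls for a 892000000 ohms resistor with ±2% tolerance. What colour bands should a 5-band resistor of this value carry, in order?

grey, white, red, blue, red

892000000 Ω = 892 × 10^6.
8 → grey
9 → white
2 → red
Multiplier 10^6 → blue.
±2% tolerance → red.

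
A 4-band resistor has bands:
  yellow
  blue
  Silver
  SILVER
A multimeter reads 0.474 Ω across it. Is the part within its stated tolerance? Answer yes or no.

Yellow → 4 (first significant figure)
Blue → 6 (second significant figure)
Silver → ×0.01 multiplier
Silver → ±10% tolerance
46 × 0.01 = 0.46 Ω
Allowed range: 0.414 Ω to 0.506 Ω.
0.474 Ω lies inside that range.

yes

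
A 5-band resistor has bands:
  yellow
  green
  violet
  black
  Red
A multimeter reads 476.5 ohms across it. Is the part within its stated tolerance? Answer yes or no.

no

Yellow → 4 (first significant figure)
Green → 5 (second significant figure)
Violet → 7 (third significant figure)
Black → ×1 multiplier
Red → ±2% tolerance
457 × 1 = 457 Ω
Allowed range: 447.86 Ω to 466.14 Ω.
476.5 ohms lies outside that range.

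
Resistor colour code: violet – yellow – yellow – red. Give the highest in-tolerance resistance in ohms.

Violet → 7 (first significant figure)
Yellow → 4 (second significant figure)
Yellow → ×10^4 multiplier
Red → ±2% tolerance
74 × 10000 = 740000 Ω
Highest = 740000 × (1 + 2/100) = 754800 Ω.

754800 Ω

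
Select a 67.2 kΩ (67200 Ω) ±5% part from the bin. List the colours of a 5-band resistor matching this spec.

blue, violet, red, red, gold

67200 Ω = 672 × 10^2.
6 → blue
7 → violet
2 → red
Multiplier 10^2 → red.
±5% tolerance → gold.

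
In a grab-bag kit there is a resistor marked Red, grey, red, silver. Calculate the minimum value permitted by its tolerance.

2520 Ω

Red → 2 (first significant figure)
Grey → 8 (second significant figure)
Red → ×10^2 multiplier
Silver → ±10% tolerance
28 × 100 = 2800 Ω
Minimum = 2800 × (1 − 10/100) = 2520 Ω.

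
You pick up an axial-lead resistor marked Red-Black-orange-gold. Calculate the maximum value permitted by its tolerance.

21000 Ω

Red → 2 (first significant figure)
Black → 0 (second significant figure)
Orange → ×10^3 multiplier
Gold → ±5% tolerance
20 × 1000 = 20000 Ω
Maximum = 20000 × (1 + 5/100) = 21000 Ω.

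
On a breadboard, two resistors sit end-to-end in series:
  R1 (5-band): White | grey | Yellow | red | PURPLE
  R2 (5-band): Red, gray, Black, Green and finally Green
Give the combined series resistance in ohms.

28098400 Ω

R1: white, grey, yellow → 984; red ×10^2 → 98400 Ω.
R2: red, grey, black → 280; green ×10^5 → 28000000 Ω.
Series: 98400 + 28000000 = 28098400 Ω.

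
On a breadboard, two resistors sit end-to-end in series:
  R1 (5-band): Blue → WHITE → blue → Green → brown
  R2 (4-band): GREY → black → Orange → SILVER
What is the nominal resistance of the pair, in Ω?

R1: blue, white, blue → 696; green ×10^5 → 69600000 Ω.
R2: grey, black → 80; orange ×10^3 → 80000 Ω.
Series: 69600000 + 80000 = 69680000 Ω.

69680000 Ω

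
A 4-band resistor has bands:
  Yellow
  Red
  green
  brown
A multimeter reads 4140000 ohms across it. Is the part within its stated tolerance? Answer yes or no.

Yellow → 4 (first significant figure)
Red → 2 (second significant figure)
Green → ×10^5 multiplier
Brown → ±1% tolerance
42 × 100000 = 4200000 Ω
Allowed range: 4158000 Ω to 4242000 Ω.
4140000 ohms lies outside that range.

no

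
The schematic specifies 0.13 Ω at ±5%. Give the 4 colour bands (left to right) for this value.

0.13 Ω = 13 × 10^-2.
1 → brown
3 → orange
Multiplier 10^-2 → silver.
±5% tolerance → gold.

brown, orange, silver, gold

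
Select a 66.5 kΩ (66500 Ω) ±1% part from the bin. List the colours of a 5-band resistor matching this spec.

blue, blue, green, red, brown

66500 Ω = 665 × 10^2.
6 → blue
6 → blue
5 → green
Multiplier 10^2 → red.
±1% tolerance → brown.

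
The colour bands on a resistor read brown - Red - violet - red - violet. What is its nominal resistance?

Brown → 1 (first significant figure)
Red → 2 (second significant figure)
Violet → 7 (third significant figure)
Red → ×10^2 multiplier
127 × 100 = 12700 Ω

12700 Ω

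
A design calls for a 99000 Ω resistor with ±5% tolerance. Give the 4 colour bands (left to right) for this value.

99000 Ω = 99 × 10^3.
9 → white
9 → white
Multiplier 10^3 → orange.
±5% tolerance → gold.

white, white, orange, gold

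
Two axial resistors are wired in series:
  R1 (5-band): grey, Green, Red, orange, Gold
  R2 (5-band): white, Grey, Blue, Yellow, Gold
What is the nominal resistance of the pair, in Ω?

10712000 Ω

R1: grey, green, red → 852; orange ×10^3 → 852000 Ω.
R2: white, grey, blue → 986; yellow ×10^4 → 9860000 Ω.
Series: 852000 + 9860000 = 10712000 Ω.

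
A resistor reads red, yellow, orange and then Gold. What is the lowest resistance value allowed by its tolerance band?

22800 Ω

Red → 2 (first significant figure)
Yellow → 4 (second significant figure)
Orange → ×10^3 multiplier
Gold → ±5% tolerance
24 × 1000 = 24000 Ω
Lowest = 24000 × (1 − 5/100) = 22800 Ω.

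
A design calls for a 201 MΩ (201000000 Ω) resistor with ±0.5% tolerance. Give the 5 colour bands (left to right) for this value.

201000000 Ω = 201 × 10^6.
2 → red
0 → black
1 → brown
Multiplier 10^6 → blue.
±0.5% tolerance → green.

red, black, brown, blue, green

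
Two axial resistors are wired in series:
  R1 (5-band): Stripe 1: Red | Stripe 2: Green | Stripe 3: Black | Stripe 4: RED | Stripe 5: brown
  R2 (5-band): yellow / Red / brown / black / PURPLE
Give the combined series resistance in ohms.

R1: red, green, black → 250; red ×10^2 → 25000 Ω.
R2: yellow, red, brown → 421; black ×1 → 421 Ω.
Series: 25000 + 421 = 25421 Ω.

25421 Ω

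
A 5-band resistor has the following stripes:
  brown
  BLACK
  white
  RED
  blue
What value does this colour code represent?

10900 Ω

Brown → 1 (first significant figure)
Black → 0 (second significant figure)
White → 9 (third significant figure)
Red → ×10^2 multiplier
109 × 100 = 10900 Ω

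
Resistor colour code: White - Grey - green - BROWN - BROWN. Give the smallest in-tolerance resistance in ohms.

White → 9 (first significant figure)
Grey → 8 (second significant figure)
Green → 5 (third significant figure)
Brown → ×10 multiplier
Brown → ±1% tolerance
985 × 10 = 9850 Ω
Smallest = 9850 × (1 − 1/100) = 9751.5 Ω.

9751.5 Ω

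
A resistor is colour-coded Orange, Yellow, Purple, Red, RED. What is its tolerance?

±2%

The last band, red, is the tolerance band.
Red corresponds to ±2%.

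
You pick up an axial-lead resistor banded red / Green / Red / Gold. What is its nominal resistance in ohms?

Red → 2 (first significant figure)
Green → 5 (second significant figure)
Red → ×10^2 multiplier
25 × 100 = 2500 Ω

2500 Ω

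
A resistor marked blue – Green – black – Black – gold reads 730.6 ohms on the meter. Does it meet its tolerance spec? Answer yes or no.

no

Blue → 6 (first significant figure)
Green → 5 (second significant figure)
Black → 0 (third significant figure)
Black → ×1 multiplier
Gold → ±5% tolerance
650 × 1 = 650 Ω
Allowed range: 617.5 Ω to 682.5 Ω.
730.6 ohms lies outside that range.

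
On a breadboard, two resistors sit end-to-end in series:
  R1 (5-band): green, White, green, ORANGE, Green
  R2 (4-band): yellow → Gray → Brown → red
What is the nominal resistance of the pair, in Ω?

R1: green, white, green → 595; orange ×10^3 → 595000 Ω.
R2: yellow, grey → 48; brown ×10 → 480 Ω.
Series: 595000 + 480 = 595480 Ω.

595480 Ω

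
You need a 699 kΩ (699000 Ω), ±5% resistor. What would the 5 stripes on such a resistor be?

blue, white, white, orange, gold

699000 Ω = 699 × 10^3.
6 → blue
9 → white
9 → white
Multiplier 10^3 → orange.
±5% tolerance → gold.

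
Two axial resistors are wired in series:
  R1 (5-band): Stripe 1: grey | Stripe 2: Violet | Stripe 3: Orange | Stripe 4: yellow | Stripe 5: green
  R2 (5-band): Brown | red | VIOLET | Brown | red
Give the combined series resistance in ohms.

8731270 Ω

R1: grey, violet, orange → 873; yellow ×10^4 → 8730000 Ω.
R2: brown, red, violet → 127; brown ×10 → 1270 Ω.
Series: 8730000 + 1270 = 8731270 Ω.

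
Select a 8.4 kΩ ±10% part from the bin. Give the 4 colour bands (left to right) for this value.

8400 Ω = 84 × 10^2.
8 → grey
4 → yellow
Multiplier 10^2 → red.
±10% tolerance → silver.

grey, yellow, red, silver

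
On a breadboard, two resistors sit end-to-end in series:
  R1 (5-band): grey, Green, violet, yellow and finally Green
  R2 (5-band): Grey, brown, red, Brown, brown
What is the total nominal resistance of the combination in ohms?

R1: grey, green, violet → 857; yellow ×10^4 → 8570000 Ω.
R2: grey, brown, red → 812; brown ×10 → 8120 Ω.
Series: 8570000 + 8120 = 8578120 Ω.

8578120 Ω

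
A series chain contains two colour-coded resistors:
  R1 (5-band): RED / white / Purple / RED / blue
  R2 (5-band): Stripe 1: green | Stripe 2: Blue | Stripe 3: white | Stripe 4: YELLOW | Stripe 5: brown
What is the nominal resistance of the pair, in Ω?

R1: red, white, violet → 297; red ×10^2 → 29700 Ω.
R2: green, blue, white → 569; yellow ×10^4 → 5690000 Ω.
Series: 29700 + 5690000 = 5719700 Ω.

5719700 Ω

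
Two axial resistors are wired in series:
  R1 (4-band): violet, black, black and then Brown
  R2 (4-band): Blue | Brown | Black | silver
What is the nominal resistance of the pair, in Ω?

R1: violet, black → 70; black ×1 → 70 Ω.
R2: blue, brown → 61; black ×1 → 61 Ω.
Series: 70 + 61 = 131 Ω.

131 Ω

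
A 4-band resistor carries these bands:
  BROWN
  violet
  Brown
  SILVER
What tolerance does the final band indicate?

The last band, silver, is the tolerance band.
Silver corresponds to ±10%.

±10%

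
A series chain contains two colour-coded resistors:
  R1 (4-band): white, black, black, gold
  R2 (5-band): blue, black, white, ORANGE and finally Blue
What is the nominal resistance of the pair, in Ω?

R1: white, black → 90; black ×1 → 90 Ω.
R2: blue, black, white → 609; orange ×10^3 → 609000 Ω.
Series: 90 + 609000 = 609090 Ω.

609090 Ω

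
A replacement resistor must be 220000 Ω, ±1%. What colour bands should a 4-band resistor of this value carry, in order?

red, red, yellow, brown

220000 Ω = 22 × 10^4.
2 → red
2 → red
Multiplier 10^4 → yellow.
±1% tolerance → brown.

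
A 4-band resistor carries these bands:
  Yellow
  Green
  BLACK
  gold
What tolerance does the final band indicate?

±5%

The last band, gold, is the tolerance band.
Gold corresponds to ±5%.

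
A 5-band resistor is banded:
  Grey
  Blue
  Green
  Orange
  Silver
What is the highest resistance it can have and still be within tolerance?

Grey → 8 (first significant figure)
Blue → 6 (second significant figure)
Green → 5 (third significant figure)
Orange → ×10^3 multiplier
Silver → ±10% tolerance
865 × 1000 = 865000 Ω
Highest = 865000 × (1 + 10/100) = 951500 Ω.

951500 Ω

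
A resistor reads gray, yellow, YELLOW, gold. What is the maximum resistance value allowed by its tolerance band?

882000 Ω

Grey → 8 (first significant figure)
Yellow → 4 (second significant figure)
Yellow → ×10^4 multiplier
Gold → ±5% tolerance
84 × 10000 = 840000 Ω
Maximum = 840000 × (1 + 5/100) = 882000 Ω.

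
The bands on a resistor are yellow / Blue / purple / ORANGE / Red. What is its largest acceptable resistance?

476340 Ω

Yellow → 4 (first significant figure)
Blue → 6 (second significant figure)
Violet → 7 (third significant figure)
Orange → ×10^3 multiplier
Red → ±2% tolerance
467 × 1000 = 467000 Ω
Largest = 467000 × (1 + 2/100) = 476340 Ω.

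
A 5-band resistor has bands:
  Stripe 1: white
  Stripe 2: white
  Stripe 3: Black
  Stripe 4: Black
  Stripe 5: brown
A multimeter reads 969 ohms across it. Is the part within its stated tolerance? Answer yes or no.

White → 9 (first significant figure)
White → 9 (second significant figure)
Black → 0 (third significant figure)
Black → ×1 multiplier
Brown → ±1% tolerance
990 × 1 = 990 Ω
Allowed range: 980.1 Ω to 999.9 Ω.
969 ohms lies outside that range.

no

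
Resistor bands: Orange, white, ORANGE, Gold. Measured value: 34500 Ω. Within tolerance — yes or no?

Orange → 3 (first significant figure)
White → 9 (second significant figure)
Orange → ×10^3 multiplier
Gold → ±5% tolerance
39 × 1000 = 39000 Ω
Allowed range: 37050 Ω to 40950 Ω.
34500 Ω lies outside that range.

no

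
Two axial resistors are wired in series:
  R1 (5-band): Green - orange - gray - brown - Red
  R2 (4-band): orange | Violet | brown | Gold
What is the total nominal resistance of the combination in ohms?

R1: green, orange, grey → 538; brown ×10 → 5380 Ω.
R2: orange, violet → 37; brown ×10 → 370 Ω.
Series: 5380 + 370 = 5750 Ω.

5750 Ω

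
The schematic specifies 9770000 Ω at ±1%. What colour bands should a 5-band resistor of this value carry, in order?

white, violet, violet, yellow, brown

9770000 Ω = 977 × 10^4.
9 → white
7 → violet
7 → violet
Multiplier 10^4 → yellow.
±1% tolerance → brown.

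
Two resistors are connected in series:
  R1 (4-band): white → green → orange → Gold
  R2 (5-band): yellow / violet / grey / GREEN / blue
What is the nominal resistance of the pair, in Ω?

R1: white, green → 95; orange ×10^3 → 95000 Ω.
R2: yellow, violet, grey → 478; green ×10^5 → 47800000 Ω.
Series: 95000 + 47800000 = 47895000 Ω.

47895000 Ω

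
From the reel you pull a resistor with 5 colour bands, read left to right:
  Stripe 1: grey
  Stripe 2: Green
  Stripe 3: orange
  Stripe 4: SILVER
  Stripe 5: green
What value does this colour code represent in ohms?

8.53 Ω

Grey → 8 (first significant figure)
Green → 5 (second significant figure)
Orange → 3 (third significant figure)
Silver → ×0.01 multiplier
853 × 0.01 = 8.53 Ω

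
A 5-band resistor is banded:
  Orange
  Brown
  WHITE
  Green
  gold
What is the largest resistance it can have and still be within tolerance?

Orange → 3 (first significant figure)
Brown → 1 (second significant figure)
White → 9 (third significant figure)
Green → ×10^5 multiplier
Gold → ±5% tolerance
319 × 100000 = 31900000 Ω
Largest = 31900000 × (1 + 5/100) = 33495000 Ω.

33495000 Ω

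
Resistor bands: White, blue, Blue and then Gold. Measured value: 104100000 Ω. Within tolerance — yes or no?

no

White → 9 (first significant figure)
Blue → 6 (second significant figure)
Blue → ×10^6 multiplier
Gold → ±5% tolerance
96 × 1000000 = 96000000 Ω
Allowed range: 91200000 Ω to 100800000 Ω.
104100000 Ω lies outside that range.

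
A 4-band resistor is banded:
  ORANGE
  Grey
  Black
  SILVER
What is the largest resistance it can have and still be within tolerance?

41.8 Ω

Orange → 3 (first significant figure)
Grey → 8 (second significant figure)
Black → ×1 multiplier
Silver → ±10% tolerance
38 × 1 = 38 Ω
Largest = 38 × (1 + 10/100) = 41.8 Ω.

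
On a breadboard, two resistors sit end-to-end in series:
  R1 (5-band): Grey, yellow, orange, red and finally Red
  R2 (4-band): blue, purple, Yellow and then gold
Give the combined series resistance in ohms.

R1: grey, yellow, orange → 843; red ×10^2 → 84300 Ω.
R2: blue, violet → 67; yellow ×10^4 → 670000 Ω.
Series: 84300 + 670000 = 754300 Ω.

754300 Ω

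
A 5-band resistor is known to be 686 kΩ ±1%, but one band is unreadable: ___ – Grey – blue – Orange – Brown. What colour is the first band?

686000 Ω = 686 × 10^3.
The first band gives digit 6 of the significand, and 6 is blue.

blue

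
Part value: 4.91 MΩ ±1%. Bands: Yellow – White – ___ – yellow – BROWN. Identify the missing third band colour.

brown

4910000 Ω = 491 × 10^4.
The third band gives digit 1 of the significand, and 1 is brown.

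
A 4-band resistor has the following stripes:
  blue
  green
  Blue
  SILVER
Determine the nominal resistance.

65000000 Ω

Blue → 6 (first significant figure)
Green → 5 (second significant figure)
Blue → ×10^6 multiplier
65 × 1000000 = 65000000 Ω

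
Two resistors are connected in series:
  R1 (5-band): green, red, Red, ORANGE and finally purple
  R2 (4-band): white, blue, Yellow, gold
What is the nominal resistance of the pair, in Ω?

1482000 Ω

R1: green, red, red → 522; orange ×10^3 → 522000 Ω.
R2: white, blue → 96; yellow ×10^4 → 960000 Ω.
Series: 522000 + 960000 = 1482000 Ω.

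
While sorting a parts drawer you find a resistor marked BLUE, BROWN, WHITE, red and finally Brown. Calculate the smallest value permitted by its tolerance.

Blue → 6 (first significant figure)
Brown → 1 (second significant figure)
White → 9 (third significant figure)
Red → ×10^2 multiplier
Brown → ±1% tolerance
619 × 100 = 61900 Ω
Smallest = 61900 × (1 − 1/100) = 61281 Ω.

61281 Ω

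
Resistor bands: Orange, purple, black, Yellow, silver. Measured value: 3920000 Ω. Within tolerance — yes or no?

Orange → 3 (first significant figure)
Violet → 7 (second significant figure)
Black → 0 (third significant figure)
Yellow → ×10^4 multiplier
Silver → ±10% tolerance
370 × 10000 = 3700000 Ω
Allowed range: 3330000 Ω to 4070000 Ω.
3920000 Ω lies inside that range.

yes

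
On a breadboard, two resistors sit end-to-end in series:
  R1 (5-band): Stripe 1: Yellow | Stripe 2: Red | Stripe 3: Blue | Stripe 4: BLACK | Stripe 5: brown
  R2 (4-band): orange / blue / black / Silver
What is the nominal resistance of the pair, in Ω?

R1: yellow, red, blue → 426; black ×1 → 426 Ω.
R2: orange, blue → 36; black ×1 → 36 Ω.
Series: 426 + 36 = 462 Ω.

462 Ω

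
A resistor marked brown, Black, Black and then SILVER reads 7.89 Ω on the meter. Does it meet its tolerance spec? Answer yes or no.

Brown → 1 (first significant figure)
Black → 0 (second significant figure)
Black → ×1 multiplier
Silver → ±10% tolerance
10 × 1 = 10 Ω
Allowed range: 9 Ω to 11 Ω.
7.89 Ω lies outside that range.

no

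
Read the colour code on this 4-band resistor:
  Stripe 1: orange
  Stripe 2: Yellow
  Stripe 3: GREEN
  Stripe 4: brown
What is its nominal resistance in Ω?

3400000 Ω

Orange → 3 (first significant figure)
Yellow → 4 (second significant figure)
Green → ×10^5 multiplier
34 × 100000 = 3400000 Ω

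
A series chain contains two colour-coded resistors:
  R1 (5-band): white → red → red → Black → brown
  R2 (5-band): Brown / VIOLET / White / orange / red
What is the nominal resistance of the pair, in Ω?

R1: white, red, red → 922; black ×1 → 922 Ω.
R2: brown, violet, white → 179; orange ×10^3 → 179000 Ω.
Series: 922 + 179000 = 179922 Ω.

179922 Ω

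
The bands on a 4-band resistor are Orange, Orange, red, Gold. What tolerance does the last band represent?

The last band, gold, is the tolerance band.
Gold corresponds to ±5%.

±5%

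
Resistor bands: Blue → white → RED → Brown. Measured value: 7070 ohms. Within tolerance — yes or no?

Blue → 6 (first significant figure)
White → 9 (second significant figure)
Red → ×10^2 multiplier
Brown → ±1% tolerance
69 × 100 = 6900 Ω
Allowed range: 6831 Ω to 6969 Ω.
7070 ohms lies outside that range.

no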